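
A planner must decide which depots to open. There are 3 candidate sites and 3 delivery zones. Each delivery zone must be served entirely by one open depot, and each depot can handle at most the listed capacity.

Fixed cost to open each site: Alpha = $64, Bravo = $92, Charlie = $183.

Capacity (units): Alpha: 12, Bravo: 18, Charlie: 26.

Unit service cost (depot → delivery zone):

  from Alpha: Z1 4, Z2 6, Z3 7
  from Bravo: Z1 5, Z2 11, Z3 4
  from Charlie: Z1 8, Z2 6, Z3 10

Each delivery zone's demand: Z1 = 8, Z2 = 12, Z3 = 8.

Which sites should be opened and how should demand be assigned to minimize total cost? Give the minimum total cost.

Open {Alpha, Bravo}: Z1→Bravo 5·8=40, Z2→Alpha 6·12=72, Z3→Bravo 4·8=32.
Loads: Alpha carries 12/12, Bravo carries 16/18. Service 144; fixed 156; total 300.
Next best feasible plan costs 419.

Minimum total cost: 300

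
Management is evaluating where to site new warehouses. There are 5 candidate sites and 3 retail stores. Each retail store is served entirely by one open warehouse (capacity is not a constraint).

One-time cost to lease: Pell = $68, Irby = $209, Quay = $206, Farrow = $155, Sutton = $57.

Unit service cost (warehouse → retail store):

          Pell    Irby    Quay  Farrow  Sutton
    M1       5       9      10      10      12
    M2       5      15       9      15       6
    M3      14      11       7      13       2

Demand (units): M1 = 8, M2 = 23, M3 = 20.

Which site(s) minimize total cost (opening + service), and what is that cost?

Open Pell and Sutton; minimum total cost 320.

For any fixed open set, each retail store goes to its cheapest open site; total = fixed + service.
{Pell, Sutton}: M1→Pell 5·8=40, M2→Pell 5·23=115, M3→Sutton 2·20=40. Service 195; fixed 125; total 320.
{Sutton}: service 274 + fixed 57 = 331
{Farrow, Sutton}: M1→Farrow 10·8=80, M2→Sutton 6·23=138, M3→Sutton 2·20=40. Service 258; fixed 212; total 470.
{Pell, Irby, Quay, Farrow, Sutton}: service 195 + fixed 695 = 890
No other subset beats 320.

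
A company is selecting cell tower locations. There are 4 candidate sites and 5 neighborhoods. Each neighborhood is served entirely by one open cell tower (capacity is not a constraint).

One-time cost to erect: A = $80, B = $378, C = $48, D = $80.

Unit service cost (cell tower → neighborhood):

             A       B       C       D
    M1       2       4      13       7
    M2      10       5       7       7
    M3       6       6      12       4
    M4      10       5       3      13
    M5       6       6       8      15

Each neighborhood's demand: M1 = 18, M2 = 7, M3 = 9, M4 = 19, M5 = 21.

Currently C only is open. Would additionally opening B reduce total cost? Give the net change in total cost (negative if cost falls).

No — net change +106 (cost rises by 106).

Current service cost with {C}: 616.
Adding B: each neighborhood re-picks its cheapest; new service cost 344, saving 272.
Extra fixed cost: 378. Net change = 378 − 272 = 106.
(Totals: 664 → 770.)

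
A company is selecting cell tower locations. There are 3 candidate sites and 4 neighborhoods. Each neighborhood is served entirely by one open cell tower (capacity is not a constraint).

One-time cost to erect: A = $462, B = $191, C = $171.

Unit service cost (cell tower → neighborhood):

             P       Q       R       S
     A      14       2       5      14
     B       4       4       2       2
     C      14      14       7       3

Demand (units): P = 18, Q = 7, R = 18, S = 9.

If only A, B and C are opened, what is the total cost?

Total cost: 964

Each neighborhood is assigned to its cheapest site among the open ones.
{A, B, C}: P→B 4·18=72, Q→A 2·7=14, R→B 2·18=36, S→B 2·9=18. Service 140; fixed 824; total 964.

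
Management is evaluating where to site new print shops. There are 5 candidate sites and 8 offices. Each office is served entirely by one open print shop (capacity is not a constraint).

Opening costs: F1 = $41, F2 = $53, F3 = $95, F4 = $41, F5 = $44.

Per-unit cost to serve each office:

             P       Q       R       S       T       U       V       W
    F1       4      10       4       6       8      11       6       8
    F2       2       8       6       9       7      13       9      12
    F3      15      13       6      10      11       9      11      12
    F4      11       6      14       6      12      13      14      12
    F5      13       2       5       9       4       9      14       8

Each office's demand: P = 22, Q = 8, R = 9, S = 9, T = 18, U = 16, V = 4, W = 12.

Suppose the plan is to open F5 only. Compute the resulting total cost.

Total cost: 840

Each office is assigned to its cheapest site among the open ones.
{F5}: P→F5 13·22=286, Q→F5 2·8=16, R→F5 5·9=45, S→F5 9·9=81, T→F5 4·18=72, U→F5 9·16=144, V→F5 14·4=56, W→F5 8·12=96. Service 796; fixed 44; total 840.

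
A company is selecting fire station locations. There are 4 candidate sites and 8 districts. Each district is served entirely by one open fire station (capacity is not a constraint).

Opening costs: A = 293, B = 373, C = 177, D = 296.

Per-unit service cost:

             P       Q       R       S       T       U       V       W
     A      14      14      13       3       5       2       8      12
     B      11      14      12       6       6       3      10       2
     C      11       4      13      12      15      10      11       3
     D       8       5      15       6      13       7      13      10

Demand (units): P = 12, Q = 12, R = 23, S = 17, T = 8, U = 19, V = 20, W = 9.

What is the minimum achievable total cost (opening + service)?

For any fixed open set, each district goes to its cheapest open site; total = fixed + service.
{A, C}: P→C 11·12=132, Q→C 4·12=48, R→A 13·23=299, S→A 3·17=51, T→A 5·8=40, U→A 2·19=38, V→A 8·20=160, W→C 3·9=27. Service 795; fixed 470; total 1265.
{A}: service 1032 + fixed 293 = 1325
{B}: service 1001 + fixed 373 = 1374
{A, B, C, D}: P→D 8·12=96, Q→C 4·12=48, R→B 12·23=276, S→A 3·17=51, T→A 5·8=40, U→A 2·19=38, V→A 8·20=160, W→B 2·9=18. Service 727; fixed 1139; total 1866.
No other subset beats 1265.

Minimum total cost: 1265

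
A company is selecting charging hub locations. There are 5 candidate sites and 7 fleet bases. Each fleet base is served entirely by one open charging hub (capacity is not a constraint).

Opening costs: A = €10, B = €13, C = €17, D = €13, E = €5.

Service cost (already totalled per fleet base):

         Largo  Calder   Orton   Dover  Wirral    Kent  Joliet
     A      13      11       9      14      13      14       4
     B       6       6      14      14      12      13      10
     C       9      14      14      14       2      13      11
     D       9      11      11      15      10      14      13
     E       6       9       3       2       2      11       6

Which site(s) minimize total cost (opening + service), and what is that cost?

Open E only; minimum total cost 44.

For any fixed open set, each fleet base goes to its cheapest open site; total = fixed + service.
{E}: Largo→E 6, Calder→E 9, Orton→E 3, Dover→E 2, Wirral→E 2, Kent→E 11, Joliet→E 6. Service 39; fixed 5; total 44.
{A, E}: service 37 + fixed 15 = 52
{B, E}: service 36 + fixed 18 = 54
{A, B, C, D, E}: Largo→B 6, Calder→B 6, Orton→E 3, Dover→E 2, Wirral→C 2, Kent→E 11, Joliet→A 4. Service 34; fixed 58; total 92.
No other subset beats 44.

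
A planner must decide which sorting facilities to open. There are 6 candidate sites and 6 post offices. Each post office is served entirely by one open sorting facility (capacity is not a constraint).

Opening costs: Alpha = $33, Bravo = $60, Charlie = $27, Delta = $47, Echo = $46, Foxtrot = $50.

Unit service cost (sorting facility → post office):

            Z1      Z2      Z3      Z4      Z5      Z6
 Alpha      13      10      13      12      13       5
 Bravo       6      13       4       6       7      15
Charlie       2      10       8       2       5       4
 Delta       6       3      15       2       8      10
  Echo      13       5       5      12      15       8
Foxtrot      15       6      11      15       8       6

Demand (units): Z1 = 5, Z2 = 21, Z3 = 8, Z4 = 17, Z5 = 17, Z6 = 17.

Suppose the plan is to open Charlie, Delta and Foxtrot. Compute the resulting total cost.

Each post office is assigned to its cheapest site among the open ones.
{Charlie, Delta, Foxtrot}: Z1→Charlie 2·5=10, Z2→Delta 3·21=63, Z3→Charlie 8·8=64, Z4→Charlie 2·17=34, Z5→Charlie 5·17=85, Z6→Charlie 4·17=68. Service 324; fixed 124; total 448.

Total cost: 448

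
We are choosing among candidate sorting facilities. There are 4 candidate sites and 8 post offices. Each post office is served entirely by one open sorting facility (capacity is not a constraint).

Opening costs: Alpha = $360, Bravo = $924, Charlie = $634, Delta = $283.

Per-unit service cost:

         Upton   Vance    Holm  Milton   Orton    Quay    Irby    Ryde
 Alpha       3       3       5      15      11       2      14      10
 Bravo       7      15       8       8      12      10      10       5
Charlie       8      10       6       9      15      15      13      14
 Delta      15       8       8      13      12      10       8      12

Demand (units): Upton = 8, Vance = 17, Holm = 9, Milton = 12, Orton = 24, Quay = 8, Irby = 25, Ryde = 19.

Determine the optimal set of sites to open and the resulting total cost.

For any fixed open set, each post office goes to its cheapest open site; total = fixed + service.
{Alpha}: Upton→Alpha 3·8=24, Vance→Alpha 3·17=51, Holm→Alpha 5·9=45, Milton→Alpha 15·12=180, Orton→Alpha 11·24=264, Quay→Alpha 2·8=16, Irby→Alpha 14·25=350, Ryde→Alpha 10·19=190. Service 1120; fixed 360; total 1480.
{Delta}: Upton→Delta 15·8=120, Vance→Delta 8·17=136, Holm→Delta 8·9=72, Milton→Delta 13·12=156, Orton→Delta 12·24=288, Quay→Delta 10·8=80, Irby→Delta 8·25=200, Ryde→Delta 12·19=228. Service 1280; fixed 283; total 1563.
{Alpha, Delta}: service 946 + fixed 643 = 1589
{Alpha, Bravo, Charlie, Delta}: service 791 + fixed 2201 = 2992
No other subset beats 1480.

Open Alpha only; minimum total cost 1480.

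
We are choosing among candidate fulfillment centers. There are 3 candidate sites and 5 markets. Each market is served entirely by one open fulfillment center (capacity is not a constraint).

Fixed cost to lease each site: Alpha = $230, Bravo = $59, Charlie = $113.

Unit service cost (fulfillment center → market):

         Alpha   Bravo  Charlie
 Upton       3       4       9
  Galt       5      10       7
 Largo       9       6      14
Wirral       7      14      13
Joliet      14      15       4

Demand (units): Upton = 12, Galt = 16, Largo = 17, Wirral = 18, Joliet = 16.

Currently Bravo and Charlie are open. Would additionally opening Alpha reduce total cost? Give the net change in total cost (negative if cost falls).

Current service cost with {Bravo, Charlie}: 560.
Adding Alpha: each market re-picks its cheapest; new service cost 408, saving 152.
Extra fixed cost: 230. Net change = 230 − 152 = 78.
(Totals: 732 → 810.)

No — net change +78 (cost rises by 78).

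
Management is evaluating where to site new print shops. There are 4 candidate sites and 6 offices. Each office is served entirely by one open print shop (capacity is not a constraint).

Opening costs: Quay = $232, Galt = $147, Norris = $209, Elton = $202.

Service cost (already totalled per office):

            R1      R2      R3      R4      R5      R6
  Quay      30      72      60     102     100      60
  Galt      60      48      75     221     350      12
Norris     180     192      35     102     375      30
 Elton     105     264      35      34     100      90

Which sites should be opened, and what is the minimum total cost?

Open Galt and Elton; minimum total cost 638.

For any fixed open set, each office goes to its cheapest open site; total = fixed + service.
{Galt, Elton}: R1→Galt 60, R2→Galt 48, R3→Elton 35, R4→Elton 34, R5→Elton 100, R6→Galt 12. Service 289; fixed 349; total 638.
{Quay}: service 424 + fixed 232 = 656
{Quay, Galt}: service 352 + fixed 379 = 731
{Quay, Galt, Norris, Elton}: R1→Quay 30, R2→Galt 48, R3→Norris 35, R4→Elton 34, R5→Quay 100, R6→Galt 12. Service 259; fixed 790; total 1049.
No other subset beats 638.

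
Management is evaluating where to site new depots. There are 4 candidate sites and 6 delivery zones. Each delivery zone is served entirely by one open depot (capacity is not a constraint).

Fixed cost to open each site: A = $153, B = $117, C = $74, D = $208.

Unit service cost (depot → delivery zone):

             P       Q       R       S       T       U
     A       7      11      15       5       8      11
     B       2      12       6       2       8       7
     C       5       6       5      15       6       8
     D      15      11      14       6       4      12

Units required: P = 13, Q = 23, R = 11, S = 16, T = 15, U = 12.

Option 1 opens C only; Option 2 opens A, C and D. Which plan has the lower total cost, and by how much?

Option 1 is cheaper by 171.

Option 1: {C}: P→C 5·13=65, Q→C 6·23=138, R→C 5·11=55, S→C 15·16=240, T→C 6·15=90, U→C 8·12=96. Service 684; fixed 74; total 758.
Option 2: {A, C, D}: P→C 5·13=65, Q→C 6·23=138, R→C 5·11=55, S→A 5·16=80, T→D 4·15=60, U→C 8·12=96. Service 494; fixed 435; total 929.
Difference: |758 − 929| = 171.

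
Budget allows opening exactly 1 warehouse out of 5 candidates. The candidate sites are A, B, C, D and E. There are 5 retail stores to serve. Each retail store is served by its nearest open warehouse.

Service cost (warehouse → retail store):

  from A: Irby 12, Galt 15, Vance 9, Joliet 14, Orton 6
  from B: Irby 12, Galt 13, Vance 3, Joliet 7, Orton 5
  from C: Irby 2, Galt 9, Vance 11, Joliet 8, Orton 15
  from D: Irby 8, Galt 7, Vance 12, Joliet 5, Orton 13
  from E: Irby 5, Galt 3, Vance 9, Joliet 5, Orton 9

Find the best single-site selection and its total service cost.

Choose E only; total service cost 31.

With exactly 1 open, each retail store uses its cheapest among the chosen.
{E}: Irby→E 5, Galt→E 3, Vance→E 9, Joliet→E 5, Orton→E 9. Service cost 31.
{B}: service cost 40
{C}: service cost 45
Among all 5 size-1 choices, {E} is lowest.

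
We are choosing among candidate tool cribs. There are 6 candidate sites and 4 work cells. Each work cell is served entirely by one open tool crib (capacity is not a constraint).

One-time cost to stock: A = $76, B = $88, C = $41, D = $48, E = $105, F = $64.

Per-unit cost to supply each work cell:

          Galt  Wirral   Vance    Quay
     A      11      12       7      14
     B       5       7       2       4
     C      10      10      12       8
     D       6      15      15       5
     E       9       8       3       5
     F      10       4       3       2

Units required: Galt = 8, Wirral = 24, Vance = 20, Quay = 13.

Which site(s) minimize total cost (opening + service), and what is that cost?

For any fixed open set, each work cell goes to its cheapest open site; total = fixed + service.
{F}: Galt→F 10·8=80, Wirral→F 4·24=96, Vance→F 3·20=60, Quay→F 2·13=26. Service 262; fixed 64; total 326.
{D, F}: service 230 + fixed 112 = 342
{B, F}: Galt→B 5·8=40, Wirral→F 4·24=96, Vance→B 2·20=40, Quay→F 2·13=26. Service 202; fixed 152; total 354.
{A, B, C, D, E, F}: Galt→B 5·8=40, Wirral→F 4·24=96, Vance→B 2·20=40, Quay→F 2·13=26. Service 202; fixed 422; total 624.
No other subset beats 326.

Open F only; minimum total cost 326.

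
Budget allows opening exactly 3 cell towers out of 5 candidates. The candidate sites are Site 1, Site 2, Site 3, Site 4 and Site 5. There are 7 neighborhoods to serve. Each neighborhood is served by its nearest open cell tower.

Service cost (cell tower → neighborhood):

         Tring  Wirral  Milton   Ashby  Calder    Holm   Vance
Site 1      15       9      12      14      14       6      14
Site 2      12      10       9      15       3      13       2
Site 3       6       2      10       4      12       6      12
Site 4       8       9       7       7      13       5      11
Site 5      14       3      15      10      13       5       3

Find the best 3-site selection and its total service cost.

With exactly 3 open, each neighborhood uses its cheapest among the chosen.
{Site 2, Site 3, Site 4}: Tring→Site 3 6, Wirral→Site 3 2, Milton→Site 4 7, Ashby→Site 3 4, Calder→Site 2 3, Holm→Site 4 5, Vance→Site 2 2. Service cost 29.
{Site 2, Site 3, Site 5}: service cost 31
{Site 1, Site 2, Site 3}: service cost 32
Among all 10 size-3 choices, {Site 2, Site 3, Site 4} is lowest.

Choose Site 2, Site 3 and Site 4; total service cost 29.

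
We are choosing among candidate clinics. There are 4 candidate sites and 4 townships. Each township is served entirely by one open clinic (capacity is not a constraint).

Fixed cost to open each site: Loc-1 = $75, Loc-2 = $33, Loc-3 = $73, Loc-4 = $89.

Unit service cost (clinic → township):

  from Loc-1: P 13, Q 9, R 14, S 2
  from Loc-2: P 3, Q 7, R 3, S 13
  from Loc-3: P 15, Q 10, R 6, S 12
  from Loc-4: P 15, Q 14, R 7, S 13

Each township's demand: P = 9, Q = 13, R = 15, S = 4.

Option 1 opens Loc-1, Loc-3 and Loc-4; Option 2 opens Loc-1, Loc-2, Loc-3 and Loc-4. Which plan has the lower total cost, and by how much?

Option 1: {Loc-1, Loc-3, Loc-4}: P→Loc-1 13·9=117, Q→Loc-1 9·13=117, R→Loc-3 6·15=90, S→Loc-1 2·4=8. Service 332; fixed 237; total 569.
Option 2: {Loc-1, Loc-2, Loc-3, Loc-4}: P→Loc-2 3·9=27, Q→Loc-2 7·13=91, R→Loc-2 3·15=45, S→Loc-1 2·4=8. Service 171; fixed 270; total 441.
Difference: |569 − 441| = 128.

Option 2 is cheaper by 128.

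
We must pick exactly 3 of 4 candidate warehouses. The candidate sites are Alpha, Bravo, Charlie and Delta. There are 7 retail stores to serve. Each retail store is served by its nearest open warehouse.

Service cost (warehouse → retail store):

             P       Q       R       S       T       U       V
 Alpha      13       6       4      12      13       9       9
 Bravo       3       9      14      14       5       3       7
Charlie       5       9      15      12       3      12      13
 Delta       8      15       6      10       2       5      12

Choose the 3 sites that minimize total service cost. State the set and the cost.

With exactly 3 open, each retail store uses its cheapest among the chosen.
{Alpha, Bravo, Delta}: P→Bravo 3, Q→Alpha 6, R→Alpha 4, S→Delta 10, T→Delta 2, U→Bravo 3, V→Bravo 7. Service cost 35.
{Alpha, Bravo, Charlie}: service cost 38
{Bravo, Charlie, Delta}: service cost 40
Among all 4 size-3 choices, {Alpha, Bravo, Delta} is lowest.

Choose Alpha, Bravo and Delta; total service cost 35.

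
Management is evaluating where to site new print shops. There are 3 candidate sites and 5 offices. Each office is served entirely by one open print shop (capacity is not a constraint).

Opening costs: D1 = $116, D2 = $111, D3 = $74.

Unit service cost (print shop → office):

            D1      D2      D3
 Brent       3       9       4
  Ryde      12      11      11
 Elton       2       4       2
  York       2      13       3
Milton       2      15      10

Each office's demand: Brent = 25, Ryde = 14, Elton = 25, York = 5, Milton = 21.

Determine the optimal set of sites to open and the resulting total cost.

For any fixed open set, each office goes to its cheapest open site; total = fixed + service.
{D1}: Brent→D1 3·25=75, Ryde→D1 12·14=168, Elton→D1 2·25=50, York→D1 2·5=10, Milton→D1 2·21=42. Service 345; fixed 116; total 461.
{D1, D3}: service 331 + fixed 190 = 521
{D1, D2}: service 331 + fixed 227 = 558
{D1, D2, D3}: Brent→D1 3·25=75, Ryde→D2 11·14=154, Elton→D1 2·25=50, York→D1 2·5=10, Milton→D1 2·21=42. Service 331; fixed 301; total 632.
(All 7 nonempty subsets were checked; D1 only is lowest.)

Open D1 only; minimum total cost 461.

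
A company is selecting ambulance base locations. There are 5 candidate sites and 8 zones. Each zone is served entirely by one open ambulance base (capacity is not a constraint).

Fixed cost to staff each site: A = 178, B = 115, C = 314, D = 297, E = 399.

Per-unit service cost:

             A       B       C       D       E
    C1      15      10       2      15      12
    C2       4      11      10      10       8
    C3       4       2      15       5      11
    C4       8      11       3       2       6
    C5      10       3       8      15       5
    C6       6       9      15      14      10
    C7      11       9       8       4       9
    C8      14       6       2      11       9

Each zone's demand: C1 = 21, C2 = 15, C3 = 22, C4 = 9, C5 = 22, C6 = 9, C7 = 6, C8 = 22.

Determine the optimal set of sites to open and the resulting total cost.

For any fixed open set, each zone goes to its cheapest open site; total = fixed + service.
{B, C}: C1→C 2·21=42, C2→C 10·15=150, C3→B 2·22=44, C4→C 3·9=27, C5→B 3·22=66, C6→B 9·9=81, C7→C 8·6=48, C8→C 2·22=44. Service 502; fixed 429; total 931.
{B}: service 851 + fixed 115 = 966
{A, B}: C1→B 10·21=210, C2→A 4·15=60, C3→B 2·22=44, C4→A 8·9=72, C5→B 3·22=66, C6→A 6·9=54, C7→B 9·6=54, C8→B 6·22=132. Service 692; fixed 293; total 985.
{A, B, C, D, E}: C1→C 2·21=42, C2→A 4·15=60, C3→B 2·22=44, C4→D 2·9=18, C5→B 3·22=66, C6→A 6·9=54, C7→D 4·6=24, C8→C 2·22=44. Service 352; fixed 1303; total 1655.
No other subset beats 931.

Open B and C; minimum total cost 931.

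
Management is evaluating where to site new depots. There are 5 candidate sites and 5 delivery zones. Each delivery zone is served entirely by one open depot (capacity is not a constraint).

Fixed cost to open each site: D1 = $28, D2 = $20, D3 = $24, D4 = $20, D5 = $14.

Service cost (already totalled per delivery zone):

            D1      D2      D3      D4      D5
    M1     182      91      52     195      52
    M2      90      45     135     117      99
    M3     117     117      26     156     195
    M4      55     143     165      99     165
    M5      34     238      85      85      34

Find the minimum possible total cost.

Minimum total cost: 284

For any fixed open set, each delivery zone goes to its cheapest open site; total = fixed + service.
{D1, D2, D3}: M1→D3 52, M2→D2 45, M3→D3 26, M4→D1 55, M5→D1 34. Service 212; fixed 72; total 284.
{D1, D2, D3, D5}: service 212 + fixed 86 = 298
{D1, D2, D3, D4}: service 212 + fixed 92 = 304
{D1, D2, D3, D4, D5}: M1→D3 52, M2→D2 45, M3→D3 26, M4→D1 55, M5→D1 34. Service 212; fixed 106; total 318.
No other subset beats 284.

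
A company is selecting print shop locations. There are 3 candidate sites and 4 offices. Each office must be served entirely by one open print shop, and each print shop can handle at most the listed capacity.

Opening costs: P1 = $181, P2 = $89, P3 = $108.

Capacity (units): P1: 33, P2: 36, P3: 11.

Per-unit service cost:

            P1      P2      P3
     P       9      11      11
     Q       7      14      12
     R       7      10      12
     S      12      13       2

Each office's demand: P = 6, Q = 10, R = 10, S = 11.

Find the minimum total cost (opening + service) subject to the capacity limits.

Open {P1, P3}: P→P1 9·6=54, Q→P1 7·10=70, R→P1 7·10=70, S→P3 2·11=22.
Loads: P1 carries 26/33, P3 carries 11/11. Service 216; fixed 289; total 505.
Next best feasible plan costs 525.

Minimum total cost: 505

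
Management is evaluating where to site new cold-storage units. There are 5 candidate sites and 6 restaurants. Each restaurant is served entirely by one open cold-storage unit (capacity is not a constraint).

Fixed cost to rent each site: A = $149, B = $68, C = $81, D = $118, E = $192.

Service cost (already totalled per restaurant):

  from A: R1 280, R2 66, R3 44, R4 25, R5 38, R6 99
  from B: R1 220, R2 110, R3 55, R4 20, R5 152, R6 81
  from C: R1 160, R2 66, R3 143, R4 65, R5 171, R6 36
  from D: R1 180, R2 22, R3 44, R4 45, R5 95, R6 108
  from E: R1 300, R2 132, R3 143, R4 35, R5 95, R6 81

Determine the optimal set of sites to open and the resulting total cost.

For any fixed open set, each restaurant goes to its cheapest open site; total = fixed + service.
{A, C}: R1→C 160, R2→A 66, R3→A 44, R4→A 25, R5→A 38, R6→C 36. Service 369; fixed 230; total 599.
{C, D}: R1→C 160, R2→D 22, R3→D 44, R4→D 45, R5→D 95, R6→C 36. Service 402; fixed 199; total 601.
{D}: service 494 + fixed 118 = 612
{A, B, C, D, E}: service 320 + fixed 608 = 928
No other subset beats 599.

Open A and C; minimum total cost 599.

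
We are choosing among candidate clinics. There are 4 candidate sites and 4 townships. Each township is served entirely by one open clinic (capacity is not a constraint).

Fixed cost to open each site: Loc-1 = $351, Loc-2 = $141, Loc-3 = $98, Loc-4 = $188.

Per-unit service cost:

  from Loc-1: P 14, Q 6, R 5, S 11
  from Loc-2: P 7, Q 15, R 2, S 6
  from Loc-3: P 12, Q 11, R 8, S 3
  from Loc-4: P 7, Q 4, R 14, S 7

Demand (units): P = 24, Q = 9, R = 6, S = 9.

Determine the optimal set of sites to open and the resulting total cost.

Open Loc-2 only; minimum total cost 510.

For any fixed open set, each township goes to its cheapest open site; total = fixed + service.
{Loc-2}: P→Loc-2 7·24=168, Q→Loc-2 15·9=135, R→Loc-2 2·6=12, S→Loc-2 6·9=54. Service 369; fixed 141; total 510.
{Loc-4}: P→Loc-4 7·24=168, Q→Loc-4 4·9=36, R→Loc-4 14·6=84, S→Loc-4 7·9=63. Service 351; fixed 188; total 539.
{Loc-2, Loc-3}: service 306 + fixed 239 = 545
{Loc-1, Loc-2, Loc-3, Loc-4}: service 243 + fixed 778 = 1021
No other subset beats 510.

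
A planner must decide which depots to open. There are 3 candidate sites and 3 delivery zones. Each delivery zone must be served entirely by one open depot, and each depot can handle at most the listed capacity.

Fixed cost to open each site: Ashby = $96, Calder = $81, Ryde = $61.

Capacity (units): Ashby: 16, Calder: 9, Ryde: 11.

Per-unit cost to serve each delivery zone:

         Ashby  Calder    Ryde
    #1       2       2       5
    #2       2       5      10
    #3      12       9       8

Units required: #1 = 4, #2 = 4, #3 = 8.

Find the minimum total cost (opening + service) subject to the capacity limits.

Minimum total cost: 208

Open {Ashby}: #1→Ashby 2·4=8, #2→Ashby 2·4=8, #3→Ashby 12·8=96.
Loads: Ashby carries 16/16. Service 112; fixed 96; total 208.
Next best feasible plan costs 234.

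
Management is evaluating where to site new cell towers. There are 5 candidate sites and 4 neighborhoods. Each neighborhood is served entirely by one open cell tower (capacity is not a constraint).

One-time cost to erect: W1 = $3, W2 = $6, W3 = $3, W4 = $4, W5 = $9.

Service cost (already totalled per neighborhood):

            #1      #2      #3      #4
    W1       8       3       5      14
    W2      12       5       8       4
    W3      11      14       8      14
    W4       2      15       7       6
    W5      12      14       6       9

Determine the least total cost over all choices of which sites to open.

Minimum total cost: 23

For any fixed open set, each neighborhood goes to its cheapest open site; total = fixed + service.
{W1, W4}: #1→W4 2, #2→W1 3, #3→W1 5, #4→W4 6. Service 16; fixed 7; total 23.
{W1, W3, W4}: #1→W4 2, #2→W1 3, #3→W1 5, #4→W4 6. Service 16; fixed 10; total 26.
{W1, W2, W4}: #1→W4 2, #2→W1 3, #3→W1 5, #4→W2 4. Service 14; fixed 13; total 27.
{W1, W2, W3, W4, W5}: #1→W4 2, #2→W1 3, #3→W1 5, #4→W2 4. Service 14; fixed 25; total 39.
No other subset beats 23.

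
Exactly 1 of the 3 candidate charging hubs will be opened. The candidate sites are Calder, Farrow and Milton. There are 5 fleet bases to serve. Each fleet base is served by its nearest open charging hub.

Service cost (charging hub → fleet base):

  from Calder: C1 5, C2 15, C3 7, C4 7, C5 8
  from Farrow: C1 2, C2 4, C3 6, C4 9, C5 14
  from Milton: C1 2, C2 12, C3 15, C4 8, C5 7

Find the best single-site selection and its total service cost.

With exactly 1 open, each fleet base uses its cheapest among the chosen.
{Farrow}: C1→Farrow 2, C2→Farrow 4, C3→Farrow 6, C4→Farrow 9, C5→Farrow 14. Service cost 35.
{Calder}: service cost 42
{Milton}: service cost 44
Among all 3 size-1 choices, {Farrow} is lowest.

Choose Farrow only; total service cost 35.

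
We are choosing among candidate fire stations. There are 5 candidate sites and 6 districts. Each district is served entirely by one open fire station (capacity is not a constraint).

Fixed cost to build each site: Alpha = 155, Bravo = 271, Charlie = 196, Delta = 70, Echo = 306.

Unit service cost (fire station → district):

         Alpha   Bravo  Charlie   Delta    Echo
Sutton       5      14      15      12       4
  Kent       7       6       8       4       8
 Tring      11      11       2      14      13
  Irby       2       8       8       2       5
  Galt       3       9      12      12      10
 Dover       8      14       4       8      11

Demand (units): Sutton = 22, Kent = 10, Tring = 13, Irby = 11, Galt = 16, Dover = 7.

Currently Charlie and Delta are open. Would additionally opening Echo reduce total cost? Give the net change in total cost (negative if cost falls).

Current service cost with {Charlie, Delta}: 572.
Adding Echo: each district re-picks its cheapest; new service cost 364, saving 208.
Extra fixed cost: 306. Net change = 306 − 208 = 98.
(Totals: 838 → 936.)

No — net change +98 (cost rises by 98).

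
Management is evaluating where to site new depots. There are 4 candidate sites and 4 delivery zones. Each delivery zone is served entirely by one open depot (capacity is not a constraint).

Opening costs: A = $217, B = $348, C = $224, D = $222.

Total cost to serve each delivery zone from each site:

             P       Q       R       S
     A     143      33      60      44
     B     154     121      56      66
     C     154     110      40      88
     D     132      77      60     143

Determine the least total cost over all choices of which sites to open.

Minimum total cost: 497

For any fixed open set, each delivery zone goes to its cheapest open site; total = fixed + service.
{A}: P→A 143, Q→A 33, R→A 60, S→A 44. Service 280; fixed 217; total 497.
{C}: service 392 + fixed 224 = 616
{D}: service 412 + fixed 222 = 634
{A, B, C, D}: service 249 + fixed 1011 = 1260
(All 15 nonempty subsets were checked; A only is lowest.)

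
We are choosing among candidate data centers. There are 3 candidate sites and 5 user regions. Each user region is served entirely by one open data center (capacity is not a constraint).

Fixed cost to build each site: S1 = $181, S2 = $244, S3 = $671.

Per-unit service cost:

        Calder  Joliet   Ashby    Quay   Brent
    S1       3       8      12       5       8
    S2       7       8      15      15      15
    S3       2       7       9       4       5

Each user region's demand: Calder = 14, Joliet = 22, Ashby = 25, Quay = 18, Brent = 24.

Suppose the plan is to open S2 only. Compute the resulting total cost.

Each user region is assigned to its cheapest site among the open ones.
{S2}: Calder→S2 7·14=98, Joliet→S2 8·22=176, Ashby→S2 15·25=375, Quay→S2 15·18=270, Brent→S2 15·24=360. Service 1279; fixed 244; total 1523.

Total cost: 1523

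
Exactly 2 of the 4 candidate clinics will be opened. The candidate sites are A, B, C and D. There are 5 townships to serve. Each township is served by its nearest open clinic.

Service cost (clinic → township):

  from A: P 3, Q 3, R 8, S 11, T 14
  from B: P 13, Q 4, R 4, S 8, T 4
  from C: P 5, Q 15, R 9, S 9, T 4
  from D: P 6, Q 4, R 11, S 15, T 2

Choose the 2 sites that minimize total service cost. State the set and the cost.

Choose A and B; total service cost 22.

With exactly 2 open, each township uses its cheapest among the chosen.
{A, B}: P→A 3, Q→A 3, R→B 4, S→B 8, T→B 4. Service cost 22.
{B, D}: service cost 24
{B, C}: service cost 25
Among all 6 size-2 choices, {A, B} is lowest.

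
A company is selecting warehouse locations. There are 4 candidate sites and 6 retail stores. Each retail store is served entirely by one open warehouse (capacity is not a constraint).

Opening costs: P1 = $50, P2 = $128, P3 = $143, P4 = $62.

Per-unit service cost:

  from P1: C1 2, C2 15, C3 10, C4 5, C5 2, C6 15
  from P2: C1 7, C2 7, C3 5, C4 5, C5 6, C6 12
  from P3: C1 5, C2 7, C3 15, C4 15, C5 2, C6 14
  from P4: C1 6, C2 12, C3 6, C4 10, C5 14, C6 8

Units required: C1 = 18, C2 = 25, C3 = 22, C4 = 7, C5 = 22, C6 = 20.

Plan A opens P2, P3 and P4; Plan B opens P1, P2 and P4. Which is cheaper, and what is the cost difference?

Plan A: {P2, P3, P4}: C1→P3 5·18=90, C2→P2 7·25=175, C3→P2 5·22=110, C4→P2 5·7=35, C5→P3 2·22=44, C6→P4 8·20=160. Service 614; fixed 333; total 947.
Plan B: {P1, P2, P4}: C1→P1 2·18=36, C2→P2 7·25=175, C3→P2 5·22=110, C4→P1 5·7=35, C5→P1 2·22=44, C6→P4 8·20=160. Service 560; fixed 240; total 800.
Difference: |947 − 800| = 147.

Plan B is cheaper by 147.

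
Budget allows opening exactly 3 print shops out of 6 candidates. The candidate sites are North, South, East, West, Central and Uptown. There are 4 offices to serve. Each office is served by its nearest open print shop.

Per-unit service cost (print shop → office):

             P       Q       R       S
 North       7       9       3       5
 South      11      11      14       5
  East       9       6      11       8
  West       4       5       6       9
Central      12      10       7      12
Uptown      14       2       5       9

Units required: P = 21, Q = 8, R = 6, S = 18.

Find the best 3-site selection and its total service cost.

Choose North, West and Uptown; total service cost 208.

With exactly 3 open, each office uses its cheapest among the chosen.
{North, West, Uptown}: P→West 4·21=84, Q→Uptown 2·8=16, R→North 3·6=18, S→North 5·18=90. Service cost 208.
{South, West, Uptown}: service cost 220
{North, South, West}: service cost 232
Among all 20 size-3 choices, {North, West, Uptown} is lowest.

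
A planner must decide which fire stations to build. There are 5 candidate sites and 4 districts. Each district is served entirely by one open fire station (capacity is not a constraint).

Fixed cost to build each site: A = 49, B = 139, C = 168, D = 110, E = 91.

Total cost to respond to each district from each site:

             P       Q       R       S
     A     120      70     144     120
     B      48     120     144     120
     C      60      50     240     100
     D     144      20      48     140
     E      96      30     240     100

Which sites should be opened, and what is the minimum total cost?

For any fixed open set, each district goes to its cheapest open site; total = fixed + service.
{D}: P→D 144, Q→D 20, R→D 48, S→D 140. Service 352; fixed 110; total 462.
{D, E}: P→E 96, Q→D 20, R→D 48, S→E 100. Service 264; fixed 201; total 465.
{A, D}: service 308 + fixed 159 = 467
{A, B, C, D, E}: service 216 + fixed 557 = 773
No other subset beats 462.

Open D only; minimum total cost 462.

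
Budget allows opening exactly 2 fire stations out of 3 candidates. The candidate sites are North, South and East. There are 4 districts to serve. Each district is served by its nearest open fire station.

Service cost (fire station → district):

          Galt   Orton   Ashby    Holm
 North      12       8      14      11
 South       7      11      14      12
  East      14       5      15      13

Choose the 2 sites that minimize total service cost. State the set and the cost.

Choose South and East; total service cost 38.

With exactly 2 open, each district uses its cheapest among the chosen.
{South, East}: Galt→South 7, Orton→East 5, Ashby→South 14, Holm→South 12. Service cost 38.
{North, South}: service cost 40
{North, East}: service cost 42
Among all 3 size-2 choices, {South, East} is lowest.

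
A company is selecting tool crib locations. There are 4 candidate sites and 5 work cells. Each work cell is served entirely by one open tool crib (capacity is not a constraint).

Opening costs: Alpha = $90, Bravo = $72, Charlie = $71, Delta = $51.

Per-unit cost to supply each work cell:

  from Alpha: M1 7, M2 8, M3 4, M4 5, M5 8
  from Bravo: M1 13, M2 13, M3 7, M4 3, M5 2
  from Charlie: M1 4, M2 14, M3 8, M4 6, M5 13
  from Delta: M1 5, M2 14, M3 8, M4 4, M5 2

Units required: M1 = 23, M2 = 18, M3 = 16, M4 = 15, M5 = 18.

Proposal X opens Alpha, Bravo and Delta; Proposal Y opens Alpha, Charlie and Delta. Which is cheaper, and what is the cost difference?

Proposal Y is cheaper by 9.

Proposal X: {Alpha, Bravo, Delta}: M1→Delta 5·23=115, M2→Alpha 8·18=144, M3→Alpha 4·16=64, M4→Bravo 3·15=45, M5→Bravo 2·18=36. Service 404; fixed 213; total 617.
Proposal Y: {Alpha, Charlie, Delta}: M1→Charlie 4·23=92, M2→Alpha 8·18=144, M3→Alpha 4·16=64, M4→Delta 4·15=60, M5→Delta 2·18=36. Service 396; fixed 212; total 608.
Difference: |617 − 608| = 9.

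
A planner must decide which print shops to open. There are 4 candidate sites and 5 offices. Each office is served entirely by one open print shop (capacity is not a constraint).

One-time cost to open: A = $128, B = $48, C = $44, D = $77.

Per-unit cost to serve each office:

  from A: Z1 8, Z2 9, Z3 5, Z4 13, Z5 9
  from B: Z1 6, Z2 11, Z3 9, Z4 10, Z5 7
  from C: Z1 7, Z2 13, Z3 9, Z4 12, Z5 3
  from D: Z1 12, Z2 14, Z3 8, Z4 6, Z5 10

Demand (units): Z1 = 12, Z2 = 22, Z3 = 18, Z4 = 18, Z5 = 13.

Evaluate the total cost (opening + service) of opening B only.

Total cost: 795

Each office is assigned to its cheapest site among the open ones.
{B}: Z1→B 6·12=72, Z2→B 11·22=242, Z3→B 9·18=162, Z4→B 10·18=180, Z5→B 7·13=91. Service 747; fixed 48; total 795.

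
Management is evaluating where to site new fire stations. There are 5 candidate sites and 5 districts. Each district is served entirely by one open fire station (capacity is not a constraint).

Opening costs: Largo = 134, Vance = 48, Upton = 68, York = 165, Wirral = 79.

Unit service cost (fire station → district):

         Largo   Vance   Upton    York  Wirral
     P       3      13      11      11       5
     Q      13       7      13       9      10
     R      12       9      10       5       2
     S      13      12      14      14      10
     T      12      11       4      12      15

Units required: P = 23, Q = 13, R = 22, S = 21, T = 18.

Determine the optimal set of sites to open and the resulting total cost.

For any fixed open set, each district goes to its cheapest open site; total = fixed + service.
{Upton, Wirral}: P→Wirral 5·23=115, Q→Wirral 10·13=130, R→Wirral 2·22=44, S→Wirral 10·21=210, T→Upton 4·18=72. Service 571; fixed 147; total 718.
{Vance, Upton, Wirral}: service 532 + fixed 195 = 727
{Vance, Wirral}: P→Wirral 5·23=115, Q→Vance 7·13=91, R→Wirral 2·22=44, S→Wirral 10·21=210, T→Vance 11·18=198. Service 658; fixed 127; total 785.
{Largo, Vance, Upton, York, Wirral}: service 486 + fixed 494 = 980
No other subset beats 718.

Open Upton and Wirral; minimum total cost 718.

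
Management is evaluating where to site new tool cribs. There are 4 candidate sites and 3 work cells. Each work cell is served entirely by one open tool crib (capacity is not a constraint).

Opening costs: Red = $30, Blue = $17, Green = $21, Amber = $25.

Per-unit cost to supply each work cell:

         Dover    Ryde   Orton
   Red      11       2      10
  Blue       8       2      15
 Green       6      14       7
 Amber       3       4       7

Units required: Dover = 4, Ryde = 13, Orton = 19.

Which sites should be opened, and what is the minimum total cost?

For any fixed open set, each work cell goes to its cheapest open site; total = fixed + service.
{Blue, Amber}: Dover→Amber 3·4=12, Ryde→Blue 2·13=26, Orton→Amber 7·19=133. Service 171; fixed 42; total 213.
{Blue, Green}: Dover→Green 6·4=24, Ryde→Blue 2·13=26, Orton→Green 7·19=133. Service 183; fixed 38; total 221.
{Amber}: service 197 + fixed 25 = 222
{Red, Blue, Green, Amber}: service 171 + fixed 93 = 264
No other subset beats 213.

Open Blue and Amber; minimum total cost 213.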